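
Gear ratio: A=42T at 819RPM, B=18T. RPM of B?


Gear ratio = 42:18 = 7:3
RPM_B = RPM_A × (teeth_A / teeth_B)
= 819 × (42/18)
= 1911.0 RPM

1911.0 RPM


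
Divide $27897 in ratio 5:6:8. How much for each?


Total parts = 5 + 6 + 8 = 19
Part 1: 27897 × 5/19 = 7341.32
Part 2: 27897 × 6/19 = 8809.58
Part 3: 27897 × 8/19 = 11746.11
= Part 1: $7341.32, Part 2: $8809.58, Part 3: $11746.11

Part 1: $7341.32, Part 2: $8809.58, Part 3: $11746.11


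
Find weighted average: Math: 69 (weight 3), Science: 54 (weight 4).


Numerator = 69×3 + 54×4
= 207 + 216
= 423
Total weight = 7
Weighted avg = 423/7
= 60.43

60.43


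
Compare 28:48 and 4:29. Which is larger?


28/48 = 0.5833
4/29 = 0.1379
0.5833 > 0.1379, so 28:48 is greater
= 28:48

28:48


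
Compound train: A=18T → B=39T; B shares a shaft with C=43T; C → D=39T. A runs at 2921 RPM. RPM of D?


Stage 1: RPM_B = RPM_A × t_A/t_B = 2921 × 18/39 = 52578/39 ≈ 1348.15
B and C share a shaft → RPM_C = RPM_B
Stage 2: RPM_D = RPM_C × t_C/t_D = RPM_A × (t_A×t_C)/(t_B×t_D)
Overall ratio = (18×43)/(39×39) = 774/1521
RPM_D = 2921 × 774/1521 = 2260854/1521
≈ 1486.43 RPM

1486.43 RPM


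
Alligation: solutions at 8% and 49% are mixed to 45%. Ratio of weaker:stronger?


Let x parts of 8% mix with y parts of 49%.
8x + 49y = 45(x + y)
8x + 49y = 45x + 45y
x(8 - 45) = y(45 - 49)
x/y = (49 - 45)/(45 - 8) = 4/37
Simplify: 4:37
= 4:37

4:37


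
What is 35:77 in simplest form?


GCD(35, 77) = 7
35/7 : 77/7
= 5:11

5:11


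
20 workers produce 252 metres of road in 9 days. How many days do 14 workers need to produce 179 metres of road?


Days ∝ work / workers, so d₂ = d₁ × (m₁/m₂) × (w₂/w₁)
Workers factor (inverse): 20/14 ≈ 1.4286
Work factor (direct): 179/252 ≈ 0.7103
d₂ = 9 × 20/14 × 179/252 = (9 × 20 × 179) / (14 × 252) = 32220/3528
≈ 9.13 days

9.13 days


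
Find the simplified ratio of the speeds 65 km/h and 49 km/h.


Ratio = 65:49
GCD = 1
Simplified = 65:49
Time ratio (same distance) = 49:65
Speed ratio = 65:49

65:49


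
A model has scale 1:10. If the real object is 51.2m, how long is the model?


Model size = real / scale
= 51.2 / 10
= 5.1200 m

5.1200 m


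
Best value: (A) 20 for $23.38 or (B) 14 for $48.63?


Deal A: $23.38/20 = $1.1690/unit
Deal B: $48.63/14 = $3.4736/unit
A is cheaper per unit
= Deal A

Deal A


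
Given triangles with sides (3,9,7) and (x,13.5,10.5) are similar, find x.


Scale factor = 13.5/9 = 1.5
Missing side = 3 × 1.5
= 4.5

4.5


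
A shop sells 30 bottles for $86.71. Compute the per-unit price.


Unit rate = total / quantity
= 86.71 / 30
= $2.89 per unit

$2.89 per unit


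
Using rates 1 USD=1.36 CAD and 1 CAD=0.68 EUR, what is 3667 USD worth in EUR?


Step 1: 3667 USD × 1.36 = 4987.12 CAD
Step 2: 4987.12 CAD × 0.68 = 3391.24 EUR
Implied rate USD→EUR = 1.36 × 0.68 = 0.9248
= 3391.24 EUR

3391.24 EUR


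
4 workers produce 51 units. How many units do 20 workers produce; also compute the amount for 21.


Direct proportion: y/x = constant
k = 51/4 = 12.7500
y at x=20: k × 20 = 51 × 20 / 4 = 1020/4 = 255.00
y at x=21: k × 21 = 51 × 21 / 4 = 1071/4 = 267.75
= 255.00 and 267.75

255.00 and 267.75


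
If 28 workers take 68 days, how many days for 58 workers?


Inverse proportion: x × y = constant
k = 28 × 68 = 1904
y₂ = k / 58 = 1904 / 58
= 32.83

32.83


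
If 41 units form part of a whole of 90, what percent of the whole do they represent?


Percentage = (part / whole) × 100
= (41 / 90) × 100
≈ 45.56%

45.56%


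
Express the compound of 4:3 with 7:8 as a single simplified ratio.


Compound ratio = (4×7) : (3×8)
= 28:24
GCD = 4
= 7:6

7:6


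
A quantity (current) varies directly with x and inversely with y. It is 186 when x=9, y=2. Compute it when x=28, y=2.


z = k·x/y
Solve for k using the known point: k = z·y/x = 186×2/9 = 372/9 ≈ 41.3333
Now evaluate at x=28, y=2:
z = k × 28 / 2 = (372 × 28) / (9 × 2) = 10416/18
≈ 578.6667

578.6667


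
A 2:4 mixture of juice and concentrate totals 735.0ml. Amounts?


Total parts = 2 + 4 = 6
juice: 735.0 × 2/6 = 245.0ml
concentrate: 735.0 × 4/6 = 490.0ml
= 245.0ml and 490.0ml

245.0ml and 490.0ml


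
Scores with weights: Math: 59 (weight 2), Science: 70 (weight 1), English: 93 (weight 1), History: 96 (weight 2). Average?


Numerator = 59×2 + 70×1 + 93×1 + 96×2
= 118 + 70 + 93 + 192
= 473
Total weight = 6
Weighted avg = 473/6
= 78.83

78.83


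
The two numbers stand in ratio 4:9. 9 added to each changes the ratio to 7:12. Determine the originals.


Let A = 4k, B = 9k.
(4k + 9) / (9k + 9) = 7/12
Cross-multiply: 12(4k + 9) = 7(9k + 9)
48k + 108 = 63k + 63
48k - 63k = 63 - 108
-15k = -45
k = -45/-15 = 3
A = 4×3 = 12, B = 9×3 = 27
= A = 12, B = 27

A = 12, B = 27


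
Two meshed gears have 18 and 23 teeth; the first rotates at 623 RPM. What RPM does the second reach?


Gear ratio = 18:23 = 18:23
RPM_B = RPM_A × (teeth_A / teeth_B)
= 623 × (18/23)
= 487.6 RPM

487.6 RPM


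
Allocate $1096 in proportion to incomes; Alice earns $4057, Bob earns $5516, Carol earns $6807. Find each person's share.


Total income = 4057 + 5516 + 6807 = $16380
Alice: $1096 × 4057/16380 = $271.46
Bob: $1096 × 5516/16380 = $369.08
Carol: $1096 × 6807/16380 = $455.46
= Alice: $271.46, Bob: $369.08, Carol: $455.46

Alice: $271.46, Bob: $369.08, Carol: $455.46


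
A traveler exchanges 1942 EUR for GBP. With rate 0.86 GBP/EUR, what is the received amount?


Amount × rate = 1942 × 0.86
= 1670.12 GBP

1670.12 GBP


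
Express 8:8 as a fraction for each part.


Total parts = 8 + 8 = 16
First part: 8/16 = 1/2
Second part: 8/16 = 1/2
= 1/2 and 1/2

1/2 and 1/2


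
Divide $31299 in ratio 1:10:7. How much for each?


Total parts = 1 + 10 + 7 = 18
Part 1: 31299 × 1/18 = 1738.83
Part 2: 31299 × 10/18 = 17388.33
Part 3: 31299 × 7/18 = 12171.83
= Part 1: $1738.83, Part 2: $17388.33, Part 3: $12171.83

Part 1: $1738.83, Part 2: $17388.33, Part 3: $12171.83


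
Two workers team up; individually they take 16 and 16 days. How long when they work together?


Rate of A = 1/16 per day
Rate of B = 1/16 per day
Combined rate = 1/16 + 1/16 = 32/256 = 0.1250 per day
Days = 1 / combined rate = 256/32
= 8.00 days

8.00 days


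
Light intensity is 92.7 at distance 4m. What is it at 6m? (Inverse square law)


I₁d₁² = I₂d₂²
I₂ = I₁ × (d₁/d₂)²
= 92.7 × (4/6)²
= 92.7 × 16/36
= 1483.2/36
= 41.2000

41.2000


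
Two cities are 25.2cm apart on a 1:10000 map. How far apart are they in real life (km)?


Real distance = map distance × scale
= 25.2cm × 10000
= 252000 cm = 2520.0 m
= 2.520 km

2.520 km


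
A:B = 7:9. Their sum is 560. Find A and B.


Let A = 7k, B = 9k.
7k + 9k = 560
16k = 560 → k = 560/16 = 35
A = 7×35 = 245, B = 9×35 = 315
= A = 245, B = 315

A = 245, B = 315


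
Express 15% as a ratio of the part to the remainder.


15% means 15 parts out of 100; remainder = 85
Part : remainder = 15:85
GCD = 5
= 3:17

3:17


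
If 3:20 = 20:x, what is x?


Cross multiply: 3 × x = 20 × 20
3x = 400
x = 400 / 3
= 133.33

133.33


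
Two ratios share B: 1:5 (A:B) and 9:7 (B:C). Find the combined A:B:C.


Match B: multiply A:B by 9 → 9:45
Multiply B:C by 5 → 45:35
Combined: 9:45:35
GCD = 1
= 9:45:35

9:45:35


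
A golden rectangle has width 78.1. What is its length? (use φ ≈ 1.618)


φ = (1 + √5) / 2 ≈ 1.618
Length = width × φ = 78.1 × 1.618 = 126.3658
≈ 126.37

126.37


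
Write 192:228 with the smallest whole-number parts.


GCD(192, 228) = 12
192/12 : 228/12
= 16:19

16:19


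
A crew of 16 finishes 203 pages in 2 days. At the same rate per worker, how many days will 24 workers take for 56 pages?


Days ∝ work / workers, so d₂ = d₁ × (m₁/m₂) × (w₂/w₁)
Workers factor (inverse): 16/24 ≈ 0.6667
Work factor (direct): 56/203 ≈ 0.2759
d₂ = 2 × 16/24 × 56/203 = (2 × 16 × 56) / (24 × 203) = 1792/4872
≈ 0.37 days

0.37 days


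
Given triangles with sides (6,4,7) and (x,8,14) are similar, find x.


Scale factor = 8/4 = 2
Missing side = 6 × 2
= 12.0

12.0


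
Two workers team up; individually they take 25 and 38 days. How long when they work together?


Rate of A = 1/25 per day
Rate of B = 1/38 per day
Combined rate = 1/25 + 1/38 = 63/950 ≈ 0.0663 per day
Days = 1 / combined rate = 950/63
≈ 15.08 days

15.08 days


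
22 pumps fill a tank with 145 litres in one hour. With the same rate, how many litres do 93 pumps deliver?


Direct proportion: y/x = constant
k = 145/22 ≈ 6.5909
y₂ = k × 93 = 145 × 93 / 22 = 13485/22
≈ 612.95

612.95


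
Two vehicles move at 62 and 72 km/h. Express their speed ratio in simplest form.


Ratio = 62:72
GCD = 2
Simplified = 31:36
Time ratio (same distance) = 36:31
Speed ratio = 31:36

31:36


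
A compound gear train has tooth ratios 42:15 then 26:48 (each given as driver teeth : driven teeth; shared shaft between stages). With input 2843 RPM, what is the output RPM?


Stage 1: RPM_B = RPM_A × t_A/t_B = 2843 × 42/15 = 119406/15 = 7960.40
B and C share a shaft → RPM_C = RPM_B
Stage 2: RPM_D = RPM_C × t_C/t_D = RPM_A × (t_A×t_C)/(t_B×t_D)
Overall ratio = (42×26)/(15×48) = 1092/720
RPM_D = 2843 × 1092/720 = 3104556/720
≈ 4311.88 RPM

4311.88 RPM


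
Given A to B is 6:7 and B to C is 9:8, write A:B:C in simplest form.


Match B: multiply A:B by 9 → 54:63
Multiply B:C by 7 → 63:56
Combined: 54:63:56
GCD = 1
= 54:63:56

54:63:56


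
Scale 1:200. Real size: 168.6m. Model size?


Model size = real / scale
= 168.6 / 200
= 0.8430 m

0.8430 m


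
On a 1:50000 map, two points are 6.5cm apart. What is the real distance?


Real distance = map distance × scale
= 6.5cm × 50000
= 325000 cm = 3250.0 m
= 3.250 km

3.250 km


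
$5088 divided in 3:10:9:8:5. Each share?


Total parts = 3 + 10 + 9 + 8 + 5 = 35
Part 1: 5088 × 3/35 = 436.11
Part 2: 5088 × 10/35 = 1453.71
Part 3: 5088 × 9/35 = 1308.34
Part 4: 5088 × 8/35 = 1162.97
Part 5: 5088 × 5/35 = 726.86
= Part 1: $436.11, Part 2: $1453.71, Part 3: $1308.34, Part 4: $1162.97, Part 5: $726.86

Part 1: $436.11, Part 2: $1453.71, Part 3: $1308.34, Part 4: $1162.97, Part 5: $726.86


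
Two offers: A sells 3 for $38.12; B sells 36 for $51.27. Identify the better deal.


Deal A: $38.12/3 = $12.7067/unit
Deal B: $51.27/36 = $1.4242/unit
B is cheaper per unit
= Deal B

Deal B


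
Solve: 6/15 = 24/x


Cross multiply: 6 × x = 15 × 24
6x = 360
x = 360 / 6
= 60.00

60.00


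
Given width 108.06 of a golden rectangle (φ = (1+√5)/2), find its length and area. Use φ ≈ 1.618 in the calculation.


φ = (1 + √5) / 2 ≈ 1.618
Length = width × φ = 108.06 × 1.618 = 174.84108
≈ 174.84
Area = width × length = 108.06 × 174.84108 = 18893.3271048 ≈ 18893.33
= Length: 174.84, Area: 18893.33

Length: 174.84, Area: 18893.33


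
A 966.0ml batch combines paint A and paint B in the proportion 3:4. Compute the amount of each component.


Total parts = 3 + 4 = 7
paint A: 966.0 × 3/7 = 414.0ml
paint B: 966.0 × 4/7 = 552.0ml
= 414.0ml and 552.0ml

414.0ml and 552.0ml


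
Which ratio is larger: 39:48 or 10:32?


39/48 = 0.8125
10/32 = 0.3125
0.8125 > 0.3125, so 39:48 is greater
= 39:48

39:48


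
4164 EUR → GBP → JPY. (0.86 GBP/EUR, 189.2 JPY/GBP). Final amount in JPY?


Step 1: 4164 EUR × 0.86 = 3581.04 GBP
Step 2: 3581.04 GBP × 189.2 = 677532.77 JPY
Implied rate EUR→JPY = 0.86 × 189.2 = 162.7120
= 677532.77 JPY

677532.77 JPY


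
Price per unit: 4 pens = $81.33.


Unit rate = total / quantity
= 81.33 / 4
= $20.33 per unit

$20.33 per unit


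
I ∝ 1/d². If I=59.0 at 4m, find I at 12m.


I₁d₁² = I₂d₂²
I₂ = I₁ × (d₁/d₂)²
= 59.0 × (4/12)²
= 59.0 × 16/144
= 944/144
≈ 6.5556

6.5556


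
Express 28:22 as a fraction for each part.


Total parts = 28 + 22 = 50
First part: 28/50 = 14/25
Second part: 22/50 = 11/25
= 14/25 and 11/25

14/25 and 11/25


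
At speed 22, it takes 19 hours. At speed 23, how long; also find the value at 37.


Inverse proportion: x × y = constant
k = 22 × 19 = 418
At x=23: k/23 = 18.17
At x=37: k/37 = 11.30
= 18.17 and 11.30

18.17 and 11.30


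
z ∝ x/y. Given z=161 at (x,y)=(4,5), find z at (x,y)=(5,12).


z = k·x/y
Solve for k using the known point: k = z·y/x = 161×5/4 = 805/4 = 201.2500
Now evaluate at x=5, y=12:
z = k × 5 / 12 = (805 × 5) / (4 × 12) = 4025/48
≈ 83.8542

83.8542


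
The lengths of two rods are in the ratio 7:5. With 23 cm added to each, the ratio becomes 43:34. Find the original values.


Let A = 7k, B = 5k.
(7k + 23) / (5k + 23) = 43/34
Cross-multiply: 34(7k + 23) = 43(5k + 23)
238k + 782 = 215k + 989
238k - 215k = 989 - 782
23k = 207
k = 207/23 = 9
A = 7×9 = 63, B = 5×9 = 45
= A = 63, B = 45

A = 63, B = 45


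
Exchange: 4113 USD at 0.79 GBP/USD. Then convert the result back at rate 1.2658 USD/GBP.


Amount × rate = 4113 × 0.79 = 3249.27 GBP
Round-trip: 3249.27 × 1.2658 = 4112.93 USD
= 3249.27 GBP, then 4112.93 USD

3249.27 GBP, then 4112.93 USD


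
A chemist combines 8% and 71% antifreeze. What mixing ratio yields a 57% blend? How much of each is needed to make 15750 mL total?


Let x parts of 8% mix with y parts of 71%.
8x + 71y = 57(x + y)
8x + 71y = 57x + 57y
x(8 - 57) = y(57 - 71)
x/y = (71 - 57)/(57 - 8) = 14/49
Simplify: 2:7
Total parts = 9; one part = 15750/9 = 1750.00 mL
8% solution: 2×1750.00 = 3500.00 mL
71% solution: 7×1750.00 = 12250.00 mL
= ratio 2:7; 3500.00 mL and 12250.00 mL

ratio 2:7; 3500.00 mL and 12250.00 mL


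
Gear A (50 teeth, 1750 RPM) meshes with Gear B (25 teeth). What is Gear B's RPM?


Gear ratio = 50:25 = 2:1
RPM_B = RPM_A × (teeth_A / teeth_B)
= 1750 × (50/25)
= 3500.0 RPM

3500.0 RPM


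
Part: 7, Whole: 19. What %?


Percentage = (part / whole) × 100
= (7 / 19) × 100
≈ 36.84%

36.84%


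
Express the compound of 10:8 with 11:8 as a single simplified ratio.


Compound ratio = (10×11) : (8×8)
= 110:64
GCD = 2
= 55:32

55:32


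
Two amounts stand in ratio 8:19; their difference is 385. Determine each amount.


Let A = 8k, B = 19k.
19k - 8k = 385
11k = 385 → k = 385/11 = 35
A = 8×35 = 280, B = 19×35 = 665
= A = 280, B = 665

A = 280, B = 665


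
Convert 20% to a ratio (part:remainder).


20% means 20 parts out of 100; remainder = 80
Part : remainder = 20:80
GCD = 20
= 1:4

1:4


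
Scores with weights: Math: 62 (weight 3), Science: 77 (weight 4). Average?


Numerator = 62×3 + 77×4
= 186 + 308
= 494
Total weight = 7
Weighted avg = 494/7
= 70.57

70.57


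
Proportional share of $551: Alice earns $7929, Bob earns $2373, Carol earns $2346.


Total income = 7929 + 2373 + 2346 = $12648
Alice: $551 × 7929/12648 = $345.42
Bob: $551 × 2373/12648 = $103.38
Carol: $551 × 2346/12648 = $102.20
= Alice: $345.42, Bob: $103.38, Carol: $102.20

Alice: $345.42, Bob: $103.38, Carol: $102.20


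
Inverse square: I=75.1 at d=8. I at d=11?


I₁d₁² = I₂d₂²
I₂ = I₁ × (d₁/d₂)²
= 75.1 × (8/11)²
= 75.1 × 64/121
= 4806.4/121
≈ 39.7223

39.7223


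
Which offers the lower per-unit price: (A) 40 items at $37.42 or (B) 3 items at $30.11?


Deal A: $37.42/40 = $0.9355/unit
Deal B: $30.11/3 = $10.0367/unit
A is cheaper per unit
= Deal A

Deal A


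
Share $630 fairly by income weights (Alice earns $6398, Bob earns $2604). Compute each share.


Total income = 6398 + 2604 = $9002
Alice: $630 × 6398/9002 = $447.76
Bob: $630 × 2604/9002 = $182.24
= Alice: $447.76, Bob: $182.24

Alice: $447.76, Bob: $182.24


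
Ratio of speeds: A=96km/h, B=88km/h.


Ratio = 96:88
GCD = 8
Simplified = 12:11
Time ratio (same distance) = 11:12
Speed ratio = 12:11

12:11


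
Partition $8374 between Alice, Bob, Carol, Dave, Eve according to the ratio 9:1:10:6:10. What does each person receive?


Total parts = 9 + 1 + 10 + 6 + 10 = 36
Alice: 8374 × 9/36 = 2093.50
Bob: 8374 × 1/36 = 232.61
Carol: 8374 × 10/36 = 2326.11
Dave: 8374 × 6/36 = 1395.67
Eve: 8374 × 10/36 = 2326.11
= Alice: $2093.50, Bob: $232.61, Carol: $2326.11, Dave: $1395.67, Eve: $2326.11

Alice: $2093.50, Bob: $232.61, Carol: $2326.11, Dave: $1395.67, Eve: $2326.11


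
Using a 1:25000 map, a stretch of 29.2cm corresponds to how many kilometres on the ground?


Real distance = map distance × scale
= 29.2cm × 25000
= 730000 cm = 7300.0 m
= 7.300 km

7.300 km


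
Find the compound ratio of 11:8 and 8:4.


Compound ratio = (11×8) : (8×4)
= 88:32
GCD = 8
= 11:4

11:4


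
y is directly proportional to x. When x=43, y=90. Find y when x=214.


Direct proportion: y/x = constant
k = 90/43 ≈ 2.0930
y₂ = k × 214 = 90 × 214 / 43 = 19260/43
≈ 447.91

447.91


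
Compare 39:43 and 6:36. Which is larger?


39/43 = 0.9070
6/36 = 0.1667
0.9070 > 0.1667, so 39:43 is greater
= 39:43

39:43


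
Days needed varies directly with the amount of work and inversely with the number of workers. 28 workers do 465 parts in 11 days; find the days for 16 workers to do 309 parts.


Days ∝ work / workers, so d₂ = d₁ × (m₁/m₂) × (w₂/w₁)
Workers factor (inverse): 28/16 = 1.7500
Work factor (direct): 309/465 ≈ 0.6645
d₂ = 11 × 28/16 × 309/465 = (11 × 28 × 309) / (16 × 465) = 95172/7440
≈ 12.79 days

12.79 days


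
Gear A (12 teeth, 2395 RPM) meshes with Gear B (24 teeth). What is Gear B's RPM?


Gear ratio = 12:24 = 1:2
RPM_B = RPM_A × (teeth_A / teeth_B)
= 2395 × (12/24)
= 1197.5 RPM

1197.5 RPM


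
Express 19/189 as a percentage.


Percentage = (part / whole) × 100
= (19 / 189) × 100
≈ 10.05%

10.05%


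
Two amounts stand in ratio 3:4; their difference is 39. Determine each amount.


Let A = 3k, B = 4k.
4k - 3k = 39
1k = 39 → k = 39/1 = 39
A = 3×39 = 117, B = 4×39 = 156
= A = 117, B = 156

A = 117, B = 156


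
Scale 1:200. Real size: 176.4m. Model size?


Model size = real / scale
= 176.4 / 200
= 0.8820 m

0.8820 m


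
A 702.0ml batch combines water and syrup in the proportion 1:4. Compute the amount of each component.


Total parts = 1 + 4 = 5
water: 702.0 × 1/5 = 140.4ml
syrup: 702.0 × 4/5 = 561.6ml
= 140.4ml and 561.6ml

140.4ml and 561.6ml


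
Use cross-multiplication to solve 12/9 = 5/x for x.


Cross multiply: 12 × x = 9 × 5
12x = 45
x = 45 / 12
= 3.75

3.75


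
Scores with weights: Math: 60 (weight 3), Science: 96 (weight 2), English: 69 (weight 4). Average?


Numerator = 60×3 + 96×2 + 69×4
= 180 + 192 + 276
= 648
Total weight = 9
Weighted avg = 648/9
= 72.00

72.00


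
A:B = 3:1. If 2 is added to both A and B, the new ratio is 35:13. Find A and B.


Let A = 3k, B = 1k.
(3k + 2) / (1k + 2) = 35/13
Cross-multiply: 13(3k + 2) = 35(1k + 2)
39k + 26 = 35k + 70
39k - 35k = 70 - 26
4k = 44
k = 44/4 = 11
A = 3×11 = 33, B = 1×11 = 11
= A = 33, B = 11

A = 33, B = 11


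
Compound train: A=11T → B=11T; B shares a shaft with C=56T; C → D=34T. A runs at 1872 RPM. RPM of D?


Stage 1: RPM_B = RPM_A × t_A/t_B = 1872 × 11/11 = 20592/11 = 1872.00
B and C share a shaft → RPM_C = RPM_B
Stage 2: RPM_D = RPM_C × t_C/t_D = RPM_A × (t_A×t_C)/(t_B×t_D)
Overall ratio = (11×56)/(11×34) = 616/374
RPM_D = 1872 × 616/374 = 1153152/374
≈ 3083.29 RPM

3083.29 RPM


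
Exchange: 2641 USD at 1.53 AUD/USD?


Amount × rate = 2641 × 1.53
= 4040.73 AUD

4040.73 AUD


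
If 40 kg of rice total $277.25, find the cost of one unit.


Unit rate = total / quantity
= 277.25 / 40
= $6.93 per unit

$6.93 per unit


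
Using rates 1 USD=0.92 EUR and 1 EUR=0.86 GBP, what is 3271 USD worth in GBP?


Step 1: 3271 USD × 0.92 = 3009.32 EUR
Step 2: 3009.32 EUR × 0.86 = 2588.02 GBP
Implied rate USD→GBP = 0.92 × 0.86 = 0.7912
= 2588.02 GBP

2588.02 GBP


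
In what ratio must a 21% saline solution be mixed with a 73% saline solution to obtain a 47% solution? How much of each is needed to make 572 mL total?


Let x parts of 21% mix with y parts of 73%.
21x + 73y = 47(x + y)
21x + 73y = 47x + 47y
x(21 - 47) = y(47 - 73)
x/y = (73 - 47)/(47 - 21) = 26/26
Simplify: 1:1
Total parts = 2; one part = 572/2 = 286.00 mL
21% solution: 1×286.00 = 286.00 mL
73% solution: 1×286.00 = 286.00 mL
= ratio 1:1; 286.00 mL and 286.00 mL

ratio 1:1; 286.00 mL and 286.00 mL


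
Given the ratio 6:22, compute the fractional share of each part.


Total parts = 6 + 22 = 28
First part: 6/28 = 3/14
Second part: 22/28 = 11/14
= 3/14 and 11/14

3/14 and 11/14


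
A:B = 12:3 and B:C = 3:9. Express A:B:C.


Match B: multiply A:B by 3 → 36:9
Multiply B:C by 3 → 9:27
Combined: 36:9:27
GCD = 9
= 4:1:3

4:1:3


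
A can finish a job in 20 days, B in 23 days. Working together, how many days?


Rate of A = 1/20 per day
Rate of B = 1/23 per day
Combined rate = 1/20 + 1/23 = 43/460 ≈ 0.0935 per day
Days = 1 / combined rate = 460/43
≈ 10.70 days

10.70 days


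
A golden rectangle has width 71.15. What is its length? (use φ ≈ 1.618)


φ = (1 + √5) / 2 ≈ 1.618
Length = width × φ = 71.15 × 1.618 = 115.1207
≈ 115.12

115.12


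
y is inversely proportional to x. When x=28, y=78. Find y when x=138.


Inverse proportion: x × y = constant
k = 28 × 78 = 2184
y₂ = k / 138 = 2184 / 138
= 15.83

15.83


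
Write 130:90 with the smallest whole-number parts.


GCD(130, 90) = 10
130/10 : 90/10
= 13:9

13:9


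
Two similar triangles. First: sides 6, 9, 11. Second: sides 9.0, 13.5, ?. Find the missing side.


Scale factor = 9.0/6 = 1.5
Missing side = 11 × 1.5
= 16.5

16.5


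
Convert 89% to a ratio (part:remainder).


89% means 89 parts out of 100; remainder = 11
Part : remainder = 89:11
GCD = 1
= 89:11

89:11


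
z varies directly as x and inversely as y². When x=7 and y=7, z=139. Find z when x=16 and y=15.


z = k·x/y²
Solve for k using the known point: k = z·y²/x = 139×49/7 = 6811/7 = 973.0000
Now evaluate at x=16, y=15:
z = k × 16 / 225 = (6811 × 16) / (7 × 225) = 108976/1575
≈ 69.1911

69.1911


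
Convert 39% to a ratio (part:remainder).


39% means 39 parts out of 100; remainder = 61
Part : remainder = 39:61
GCD = 1
= 39:61

39:61


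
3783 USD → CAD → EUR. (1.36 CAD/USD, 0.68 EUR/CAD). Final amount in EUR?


Step 1: 3783 USD × 1.36 = 5144.88 CAD
Step 2: 5144.88 CAD × 0.68 = 3498.52 EUR
Implied rate USD→EUR = 1.36 × 0.68 = 0.9248
= 3498.52 EUR

3498.52 EUR


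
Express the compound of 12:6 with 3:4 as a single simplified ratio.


Compound ratio = (12×3) : (6×4)
= 36:24
GCD = 12
= 3:2

3:2


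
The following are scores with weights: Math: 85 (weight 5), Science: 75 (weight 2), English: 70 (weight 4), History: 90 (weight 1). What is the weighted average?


Numerator = 85×5 + 75×2 + 70×4 + 90×1
= 425 + 150 + 280 + 90
= 945
Total weight = 12
Weighted avg = 945/12
= 78.75

78.75


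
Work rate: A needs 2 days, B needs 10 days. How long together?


Rate of A = 1/2 per day
Rate of B = 1/10 per day
Combined rate = 1/2 + 1/10 = 12/20 = 0.6000 per day
Days = 1 / combined rate = 20/12
≈ 1.67 days

1.67 days


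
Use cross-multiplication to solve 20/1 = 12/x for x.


Cross multiply: 20 × x = 1 × 12
20x = 12
x = 12 / 20
= 0.60

0.60


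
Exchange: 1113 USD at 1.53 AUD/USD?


Amount × rate = 1113 × 1.53
= 1702.89 AUD

1702.89 AUD


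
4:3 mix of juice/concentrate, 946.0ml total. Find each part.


Total parts = 4 + 3 = 7
juice: 946.0 × 4/7 = 540.6ml
concentrate: 946.0 × 3/7 = 405.4ml
= 540.6ml and 405.4ml

540.6ml and 405.4ml


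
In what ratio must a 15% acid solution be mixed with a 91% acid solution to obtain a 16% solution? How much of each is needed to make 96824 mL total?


Let x parts of 15% mix with y parts of 91%.
15x + 91y = 16(x + y)
15x + 91y = 16x + 16y
x(15 - 16) = y(16 - 91)
x/y = (91 - 16)/(16 - 15) = 75/1
Simplify: 75:1
Total parts = 76; one part = 96824/76 = 1274.00 mL
15% solution: 75×1274.00 = 95550.00 mL
91% solution: 1×1274.00 = 1274.00 mL
= ratio 75:1; 95550.00 mL and 1274.00 mL

ratio 75:1; 95550.00 mL and 1274.00 mL


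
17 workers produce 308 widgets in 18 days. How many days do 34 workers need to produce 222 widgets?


Days ∝ work / workers, so d₂ = d₁ × (m₁/m₂) × (w₂/w₁)
Workers factor (inverse): 17/34 = 0.5000
Work factor (direct): 222/308 ≈ 0.7208
d₂ = 18 × 17/34 × 222/308 = (18 × 17 × 222) / (34 × 308) = 67932/10472
≈ 6.49 days

6.49 days


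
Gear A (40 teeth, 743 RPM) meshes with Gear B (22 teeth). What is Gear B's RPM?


Gear ratio = 40:22 = 20:11
RPM_B = RPM_A × (teeth_A / teeth_B)
= 743 × (40/22)
= 1350.9 RPM

1350.9 RPM


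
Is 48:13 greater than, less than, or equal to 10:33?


48/13 = 3.6923
10/33 = 0.3030
3.6923 > 0.3030, so 48:13 is greater
= greater than

greater than


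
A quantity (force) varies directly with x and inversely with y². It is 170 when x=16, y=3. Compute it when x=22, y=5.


z = k·x/y²
Solve for k using the known point: k = z·y²/x = 170×9/16 = 1530/16 = 95.6250
Now evaluate at x=22, y=5:
z = k × 22 / 25 = (1530 × 22) / (16 × 25) = 33660/400
= 84.1500

84.1500


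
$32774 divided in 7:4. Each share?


Total parts = 7 + 4 = 11
Part 1: 32774 × 7/11 = 20856.18
Part 2: 32774 × 4/11 = 11917.82
= Part 1: $20856.18, Part 2: $11917.82

Part 1: $20856.18, Part 2: $11917.82


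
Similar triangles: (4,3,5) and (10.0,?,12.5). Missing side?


Scale factor = 10.0/4 = 2.5
Missing side = 3 × 2.5
= 7.5

7.5


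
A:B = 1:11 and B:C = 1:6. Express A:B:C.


Match B: multiply A:B by 1 → 1:11
Multiply B:C by 11 → 11:66
Combined: 1:11:66
GCD = 1
= 1:11:66

1:11:66


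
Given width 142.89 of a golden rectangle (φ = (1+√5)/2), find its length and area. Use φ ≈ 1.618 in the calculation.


φ = (1 + √5) / 2 ≈ 1.618
Length = width × φ = 142.89 × 1.618 = 231.19602
≈ 231.20
Area = width × length = 142.89 × 231.19602 = 33035.5992978 ≈ 33035.60
= Length: 231.20, Area: 33035.60

Length: 231.20, Area: 33035.60


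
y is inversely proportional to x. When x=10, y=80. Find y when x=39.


Inverse proportion: x × y = constant
k = 10 × 80 = 800
y₂ = k / 39 = 800 / 39
= 20.51

20.51


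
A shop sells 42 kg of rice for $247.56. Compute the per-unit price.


Unit rate = total / quantity
= 247.56 / 42
= $5.89 per unit

$5.89 per unit


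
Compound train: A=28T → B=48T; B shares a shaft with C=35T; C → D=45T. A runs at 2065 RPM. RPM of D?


Stage 1: RPM_B = RPM_A × t_A/t_B = 2065 × 28/48 = 57820/48 ≈ 1204.58
B and C share a shaft → RPM_C = RPM_B
Stage 2: RPM_D = RPM_C × t_C/t_D = RPM_A × (t_A×t_C)/(t_B×t_D)
Overall ratio = (28×35)/(48×45) = 980/2160
RPM_D = 2065 × 980/2160 = 2023700/2160
≈ 936.90 RPM

936.90 RPM


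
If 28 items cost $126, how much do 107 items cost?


Direct proportion: y/x = constant
k = 126/28 = 4.5000
y₂ = k × 107 = 126 × 107 / 28 = 13482/28
= 481.50

481.50


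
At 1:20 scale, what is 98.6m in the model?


Model size = real / scale
= 98.6 / 20
= 4.9300 m

4.9300 m


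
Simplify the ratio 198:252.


GCD(198, 252) = 18
198/18 : 252/18
= 11:14

11:14


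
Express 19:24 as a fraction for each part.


Total parts = 19 + 24 = 43
First part: 19/43 = 19/43
Second part: 24/43 = 24/43
= 19/43 and 24/43

19/43 and 24/43


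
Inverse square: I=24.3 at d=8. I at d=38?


I₁d₁² = I₂d₂²
I₂ = I₁ × (d₁/d₂)²
= 24.3 × (8/38)²
= 24.3 × 64/1444
= 1555.2/1444
≈ 1.0770

1.0770


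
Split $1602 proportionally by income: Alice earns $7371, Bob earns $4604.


Total income = 7371 + 4604 = $11975
Alice: $1602 × 7371/11975 = $986.08
Bob: $1602 × 4604/11975 = $615.92
= Alice: $986.08, Bob: $615.92

Alice: $986.08, Bob: $615.92


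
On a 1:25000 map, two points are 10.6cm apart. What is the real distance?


Real distance = map distance × scale
= 10.6cm × 25000
= 265000 cm = 2650.0 m
= 2.650 km

2.650 km


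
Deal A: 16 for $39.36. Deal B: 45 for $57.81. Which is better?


Deal A: $39.36/16 = $2.4600/unit
Deal B: $57.81/45 = $1.2847/unit
B is cheaper per unit
= Deal B

Deal B


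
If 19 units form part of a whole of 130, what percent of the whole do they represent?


Percentage = (part / whole) × 100
= (19 / 130) × 100
≈ 14.62%

14.62%


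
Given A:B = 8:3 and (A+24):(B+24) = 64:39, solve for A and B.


Let A = 8k, B = 3k.
(8k + 24) / (3k + 24) = 64/39
Cross-multiply: 39(8k + 24) = 64(3k + 24)
312k + 936 = 192k + 1536
312k - 192k = 1536 - 936
120k = 600
k = 600/120 = 5
A = 8×5 = 40, B = 3×5 = 15
= A = 40, B = 15

A = 40, B = 15


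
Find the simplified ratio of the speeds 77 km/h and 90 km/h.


Ratio = 77:90
GCD = 1
Simplified = 77:90
Time ratio (same distance) = 90:77
Speed ratio = 77:90

77:90


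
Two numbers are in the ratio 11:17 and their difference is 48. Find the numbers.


Let A = 11k, B = 17k.
17k - 11k = 48
6k = 48 → k = 48/6 = 8
A = 11×8 = 88, B = 17×8 = 136
= A = 88, B = 136

A = 88, B = 136


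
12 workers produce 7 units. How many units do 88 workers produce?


Direct proportion: y/x = constant
k = 7/12 ≈ 0.5833
y₂ = k × 88 = 7 × 88 / 12 = 616/12
≈ 51.33

51.33


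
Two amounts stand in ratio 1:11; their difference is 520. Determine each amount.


Let A = 1k, B = 11k.
11k - 1k = 520
10k = 520 → k = 520/10 = 52
A = 1×52 = 52, B = 11×52 = 572
= A = 52, B = 572

A = 52, B = 572


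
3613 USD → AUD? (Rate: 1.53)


Amount × rate = 3613 × 1.53
= 5527.89 AUD

5527.89 AUD


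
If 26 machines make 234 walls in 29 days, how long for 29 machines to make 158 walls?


Days ∝ work / workers, so d₂ = d₁ × (m₁/m₂) × (w₂/w₁)
Workers factor (inverse): 26/29 ≈ 0.8966
Work factor (direct): 158/234 ≈ 0.6752
d₂ = 29 × 26/29 × 158/234 = (29 × 26 × 158) / (29 × 234) = 119132/6786
≈ 17.56 days

17.56 days


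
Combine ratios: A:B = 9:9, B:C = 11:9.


Match B: multiply A:B by 11 → 99:99
Multiply B:C by 9 → 99:81
Combined: 99:99:81
GCD = 9
= 11:11:9

11:11:9


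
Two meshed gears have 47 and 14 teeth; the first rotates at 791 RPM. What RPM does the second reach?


Gear ratio = 47:14 = 47:14
RPM_B = RPM_A × (teeth_A / teeth_B)
= 791 × (47/14)
= 2655.5 RPM

2655.5 RPM


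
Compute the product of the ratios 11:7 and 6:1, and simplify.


Compound ratio = (11×6) : (7×1)
= 66:7
GCD = 1
= 66:7

66:7


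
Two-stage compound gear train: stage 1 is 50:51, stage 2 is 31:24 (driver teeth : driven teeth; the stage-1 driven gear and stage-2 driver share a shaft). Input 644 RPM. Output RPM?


Stage 1: RPM_B = RPM_A × t_A/t_B = 644 × 50/51 = 32200/51 ≈ 631.37
B and C share a shaft → RPM_C = RPM_B
Stage 2: RPM_D = RPM_C × t_C/t_D = RPM_A × (t_A×t_C)/(t_B×t_D)
Overall ratio = (50×31)/(51×24) = 1550/1224
RPM_D = 644 × 1550/1224 = 998200/1224
≈ 815.52 RPM

815.52 RPM


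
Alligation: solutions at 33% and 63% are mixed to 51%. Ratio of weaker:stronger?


Let x parts of 33% mix with y parts of 63%.
33x + 63y = 51(x + y)
33x + 63y = 51x + 51y
x(33 - 51) = y(51 - 63)
x/y = (63 - 51)/(51 - 33) = 12/18
Simplify: 2:3
= 2:3

2:3


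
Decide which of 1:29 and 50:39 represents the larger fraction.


1/29 = 0.0345
50/39 = 1.2821
0.0345 < 1.2821, so 1:29 is less
= 50:39

50:39


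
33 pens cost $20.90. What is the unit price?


Unit rate = total / quantity
= 20.90 / 33
= $0.63 per unit

$0.63 per unit


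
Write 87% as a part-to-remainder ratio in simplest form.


87% means 87 parts out of 100; remainder = 13
Part : remainder = 87:13
GCD = 1
= 87:13

87:13


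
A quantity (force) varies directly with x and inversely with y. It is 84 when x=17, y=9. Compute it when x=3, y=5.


z = k·x/y
Solve for k using the known point: k = z·y/x = 84×9/17 = 756/17 ≈ 44.4706
Now evaluate at x=3, y=5:
z = k × 3 / 5 = (756 × 3) / (17 × 5) = 2268/85
≈ 26.6824

26.6824


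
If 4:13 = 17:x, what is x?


Cross multiply: 4 × x = 13 × 17
4x = 221
x = 221 / 4
= 55.25

55.25


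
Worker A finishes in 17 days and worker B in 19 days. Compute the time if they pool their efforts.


Rate of A = 1/17 per day
Rate of B = 1/19 per day
Combined rate = 1/17 + 1/19 = 36/323 ≈ 0.1115 per day
Days = 1 / combined rate = 323/36
≈ 8.97 days

8.97 days


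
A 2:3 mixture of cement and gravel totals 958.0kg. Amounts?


Total parts = 2 + 3 = 5
cement: 958.0 × 2/5 = 383.2kg
gravel: 958.0 × 3/5 = 574.8kg
= 383.2kg and 574.8kg

383.2kg and 574.8kg


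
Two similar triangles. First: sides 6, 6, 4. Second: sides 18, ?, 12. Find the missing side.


Scale factor = 18/6 = 3
Missing side = 6 × 3
= 18.0

18.0


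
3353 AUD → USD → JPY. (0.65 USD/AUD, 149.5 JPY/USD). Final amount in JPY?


Step 1: 3353 AUD × 0.65 = 2179.45 USD
Step 2: 2179.45 USD × 149.5 = 325827.78 JPY
Implied rate AUD→JPY = 0.65 × 149.5 = 97.1750
= 325827.78 JPY

325827.78 JPY


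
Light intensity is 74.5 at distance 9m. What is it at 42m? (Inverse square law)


I₁d₁² = I₂d₂²
I₂ = I₁ × (d₁/d₂)²
= 74.5 × (9/42)²
= 74.5 × 81/1764
= 6034.5/1764
≈ 3.4209

3.4209


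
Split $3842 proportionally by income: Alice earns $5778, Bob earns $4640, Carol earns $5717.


Total income = 5778 + 4640 + 5717 = $16135
Alice: $3842 × 5778/16135 = $1375.83
Bob: $3842 × 4640/16135 = $1104.86
Carol: $3842 × 5717/16135 = $1361.31
= Alice: $1375.83, Bob: $1104.86, Carol: $1361.31

Alice: $1375.83, Bob: $1104.86, Carol: $1361.31


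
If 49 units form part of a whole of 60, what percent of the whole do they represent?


Percentage = (part / whole) × 100
= (49 / 60) × 100
≈ 81.67%

81.67%


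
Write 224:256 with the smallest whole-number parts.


GCD(224, 256) = 32
224/32 : 256/32
= 7:8

7:8


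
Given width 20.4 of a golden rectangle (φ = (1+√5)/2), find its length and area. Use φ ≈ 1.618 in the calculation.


φ = (1 + √5) / 2 ≈ 1.618
Length = width × φ = 20.4 × 1.618 = 33.0072
≈ 33.01
Area = width × length = 20.4 × 33.0072 = 673.34688 ≈ 673.35
= Length: 33.01, Area: 673.35

Length: 33.01, Area: 673.35


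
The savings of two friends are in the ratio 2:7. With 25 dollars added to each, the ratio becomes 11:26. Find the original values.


Let A = 2k, B = 7k.
(2k + 25) / (7k + 25) = 11/26
Cross-multiply: 26(2k + 25) = 11(7k + 25)
52k + 650 = 77k + 275
52k - 77k = 275 - 650
-25k = -375
k = -375/-25 = 15
A = 2×15 = 30, B = 7×15 = 105
= A = 30, B = 105

A = 30, B = 105


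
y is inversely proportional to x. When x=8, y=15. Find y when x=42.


Inverse proportion: x × y = constant
k = 8 × 15 = 120
y₂ = k / 42 = 120 / 42
= 2.86

2.86


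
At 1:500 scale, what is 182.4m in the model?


Model size = real / scale
= 182.4 / 500
= 0.3648 m

0.3648 m


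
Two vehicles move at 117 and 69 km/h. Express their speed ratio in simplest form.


Ratio = 117:69
GCD = 3
Simplified = 39:23
Time ratio (same distance) = 23:39
Speed ratio = 39:23

39:23


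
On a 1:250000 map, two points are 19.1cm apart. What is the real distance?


Real distance = map distance × scale
= 19.1cm × 250000
= 4775000 cm = 47750.0 m
= 47.750 km

47.750 km


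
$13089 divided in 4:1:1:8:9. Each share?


Total parts = 4 + 1 + 1 + 8 + 9 = 23
Part 1: 13089 × 4/23 = 2276.35
Part 2: 13089 × 1/23 = 569.09
Part 3: 13089 × 1/23 = 569.09
Part 4: 13089 × 8/23 = 4552.70
Part 5: 13089 × 9/23 = 5121.78
= Part 1: $2276.35, Part 2: $569.09, Part 3: $569.09, Part 4: $4552.70, Part 5: $5121.78

Part 1: $2276.35, Part 2: $569.09, Part 3: $569.09, Part 4: $4552.70, Part 5: $5121.78


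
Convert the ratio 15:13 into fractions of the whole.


Total parts = 15 + 13 = 28
First part: 15/28 = 15/28
Second part: 13/28 = 13/28
= 15/28 and 13/28

15/28 and 13/28


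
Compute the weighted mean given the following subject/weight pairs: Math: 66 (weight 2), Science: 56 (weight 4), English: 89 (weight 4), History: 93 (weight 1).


Numerator = 66×2 + 56×4 + 89×4 + 93×1
= 132 + 224 + 356 + 93
= 805
Total weight = 11
Weighted avg = 805/11
= 73.18

73.18


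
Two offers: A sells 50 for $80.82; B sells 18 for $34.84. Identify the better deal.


Deal A: $80.82/50 = $1.6164/unit
Deal B: $34.84/18 = $1.9356/unit
A is cheaper per unit
= Deal A

Deal A


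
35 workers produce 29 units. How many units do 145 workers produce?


Direct proportion: y/x = constant
k = 29/35 ≈ 0.8286
y₂ = k × 145 = 29 × 145 / 35 = 4205/35
≈ 120.14

120.14


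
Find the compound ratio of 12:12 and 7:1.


Compound ratio = (12×7) : (12×1)
= 84:12
GCD = 12
= 7:1

7:1


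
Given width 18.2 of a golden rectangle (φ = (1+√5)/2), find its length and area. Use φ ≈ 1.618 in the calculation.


φ = (1 + √5) / 2 ≈ 1.618
Length = width × φ = 18.2 × 1.618 = 29.4476
≈ 29.45
Area = width × length = 18.2 × 29.4476 = 535.94632 ≈ 535.95
= Length: 29.45, Area: 535.95

Length: 29.45, Area: 535.95


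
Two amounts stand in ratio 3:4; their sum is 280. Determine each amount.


Let A = 3k, B = 4k.
3k + 4k = 280
7k = 280 → k = 280/7 = 40
A = 3×40 = 120, B = 4×40 = 160
= A = 120, B = 160

A = 120, B = 160


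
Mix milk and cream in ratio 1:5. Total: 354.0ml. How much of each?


Total parts = 1 + 5 = 6
milk: 354.0 × 1/6 = 59.0ml
cream: 354.0 × 5/6 = 295.0ml
= 59.0ml and 295.0ml

59.0ml and 295.0ml


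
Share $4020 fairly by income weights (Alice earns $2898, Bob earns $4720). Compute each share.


Total income = 2898 + 4720 = $7618
Alice: $4020 × 2898/7618 = $1529.27
Bob: $4020 × 4720/7618 = $2490.73
= Alice: $1529.27, Bob: $2490.73

Alice: $1529.27, Bob: $2490.73


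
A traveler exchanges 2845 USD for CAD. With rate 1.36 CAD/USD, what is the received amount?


Amount × rate = 2845 × 1.36
= 3869.20 CAD

3869.20 CAD


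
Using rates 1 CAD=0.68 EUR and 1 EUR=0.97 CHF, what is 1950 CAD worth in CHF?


Step 1: 1950 CAD × 0.68 = 1326.00 EUR
Step 2: 1326.00 EUR × 0.97 = 1286.22 CHF
Implied rate CAD→CHF = 0.68 × 0.97 = 0.6596
= 1286.22 CHF

1286.22 CHF


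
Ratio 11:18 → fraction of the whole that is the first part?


Total parts = 11 + 18 = 29
First part: 11/29 = 11/29
= 11/29

11/29


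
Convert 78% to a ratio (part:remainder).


78% means 78 parts out of 100; remainder = 22
Part : remainder = 78:22
GCD = 2
= 39:11

39:11


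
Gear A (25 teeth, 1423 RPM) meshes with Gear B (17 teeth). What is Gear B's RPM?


Gear ratio = 25:17 = 25:17
RPM_B = RPM_A × (teeth_A / teeth_B)
= 1423 × (25/17)
= 2092.6 RPM

2092.6 RPM


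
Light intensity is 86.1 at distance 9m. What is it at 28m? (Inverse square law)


I₁d₁² = I₂d₂²
I₂ = I₁ × (d₁/d₂)²
= 86.1 × (9/28)²
= 86.1 × 81/784
= 6974.1/784
≈ 8.8955

8.8955


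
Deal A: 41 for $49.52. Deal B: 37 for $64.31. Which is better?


Deal A: $49.52/41 = $1.2078/unit
Deal B: $64.31/37 = $1.7381/unit
A is cheaper per unit
= Deal A

Deal A


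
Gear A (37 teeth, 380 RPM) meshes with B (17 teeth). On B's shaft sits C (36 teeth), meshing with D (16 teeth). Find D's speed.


Stage 1: RPM_B = RPM_A × t_A/t_B = 380 × 37/17 = 14060/17 ≈ 827.06
B and C share a shaft → RPM_C = RPM_B
Stage 2: RPM_D = RPM_C × t_C/t_D = RPM_A × (t_A×t_C)/(t_B×t_D)
Overall ratio = (37×36)/(17×16) = 1332/272
RPM_D = 380 × 1332/272 = 506160/272
≈ 1860.88 RPM

1860.88 RPM


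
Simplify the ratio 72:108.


GCD(72, 108) = 36
72/36 : 108/36
= 2:3

2:3


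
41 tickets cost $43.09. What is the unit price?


Unit rate = total / quantity
= 43.09 / 41
= $1.05 per unit

$1.05 per unit
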